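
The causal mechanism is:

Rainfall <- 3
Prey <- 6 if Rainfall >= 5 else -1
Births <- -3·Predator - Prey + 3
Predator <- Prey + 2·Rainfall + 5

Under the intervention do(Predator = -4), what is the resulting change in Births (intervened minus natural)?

42

The intervention breaks the incoming arrows to Predator: Predator <- Prey + 2·Rainfall + 5 no longer applies, and Predator = -4.
Prey = 6 if Rainfall >= 5 else -1  [with Rainfall=3]  = -1
Births = -3·Predator - Prey + 3  [with Predator=-4, Prey=-1]  = 16
Without intervention: Prey = 6 if Rainfall >= 5 else -1  [with Rainfall=3]  = -1; Predator = Prey + 2·Rainfall + 5  [with Prey=-1, Rainfall=3]  = 10; Births = -3·Predator - Prey + 3  [with Predator=10, Prey=-1]  = -26.
Change = 16 − (-26) = 42.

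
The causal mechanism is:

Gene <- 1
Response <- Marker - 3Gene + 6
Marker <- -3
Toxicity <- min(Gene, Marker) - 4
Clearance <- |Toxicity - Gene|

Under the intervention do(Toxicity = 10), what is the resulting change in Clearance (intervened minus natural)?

Intervening sets Toxicity = 10 and removes its equation (Toxicity <- min(Gene, Marker) - 4).
Clearance = |Toxicity - Gene|  [with Toxicity=10, Gene=1]  = 9
Without intervention: Toxicity = min(Gene, Marker) - 4  [with Gene=1, Marker=-3]  = -7; Clearance = |Toxicity - Gene|  [with Toxicity=-7, Gene=1]  = 8.
Change = 9 − 8 = 1.

1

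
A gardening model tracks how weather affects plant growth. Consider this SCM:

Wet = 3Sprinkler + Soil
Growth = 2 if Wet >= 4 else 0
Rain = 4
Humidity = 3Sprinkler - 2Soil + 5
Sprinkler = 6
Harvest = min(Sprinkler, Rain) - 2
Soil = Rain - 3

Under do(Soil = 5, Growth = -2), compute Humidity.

Setting Soil = 5, Growth = -2 by intervention discards those variables' equations.
Humidity = 3Sprinkler - 2Soil + 5  [with Sprinkler=6, Soil=5]  = 13

13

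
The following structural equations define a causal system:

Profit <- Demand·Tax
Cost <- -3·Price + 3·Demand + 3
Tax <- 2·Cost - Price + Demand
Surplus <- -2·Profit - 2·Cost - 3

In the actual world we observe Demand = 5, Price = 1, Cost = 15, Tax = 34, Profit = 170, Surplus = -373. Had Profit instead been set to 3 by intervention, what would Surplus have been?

-39

The intervention breaks the incoming arrows to Profit: Profit <- Demand·Tax no longer applies, and Profit = 3.
Cost = -3·Price + 3·Demand + 3  [with Price=1, Demand=5]  = 15
Surplus = -2·Profit - 2·Cost - 3  [with Profit=3, Cost=15]  = -39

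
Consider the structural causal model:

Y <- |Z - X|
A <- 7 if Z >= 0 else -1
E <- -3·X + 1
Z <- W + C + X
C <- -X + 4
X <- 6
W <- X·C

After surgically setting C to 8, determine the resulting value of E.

do(C=8) replaces the equation C <- -X + 4 with the constant C = 8.
Since E is not a descendant of the intervened variable, it is unaffected.
E = -3·X + 1  [with X=6]  = -17

-17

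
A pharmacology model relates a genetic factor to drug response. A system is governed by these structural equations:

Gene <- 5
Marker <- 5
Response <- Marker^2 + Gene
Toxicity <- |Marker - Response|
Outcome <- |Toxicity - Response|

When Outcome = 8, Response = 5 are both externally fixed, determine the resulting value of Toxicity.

Under do(Outcome = 8, Response = 5), each intervened variable's structural equation is replaced by its fixed value.
Toxicity = |Marker - Response|  [with Marker=5, Response=5]  = 0

0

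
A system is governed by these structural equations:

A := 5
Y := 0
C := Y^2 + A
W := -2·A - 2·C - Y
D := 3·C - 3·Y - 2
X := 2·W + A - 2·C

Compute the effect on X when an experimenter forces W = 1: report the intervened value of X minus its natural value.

42

Under do(W=1), the mechanism W := -2·A - 2·C - Y is discarded; W is fixed at 1.
C = Y^2 + A  [with Y=0, A=5]  = 5
X = 2·W + A - 2·C  [with W=1, A=5, C=5]  = -3
Without intervention: C = Y^2 + A  [with Y=0, A=5]  = 5; W = -2·A - 2·C - Y  [with A=5, C=5, Y=0]  = -20; X = 2·W + A - 2·C  [with W=-20, A=5, C=5]  = -45.
Change = -3 − (-45) = 42.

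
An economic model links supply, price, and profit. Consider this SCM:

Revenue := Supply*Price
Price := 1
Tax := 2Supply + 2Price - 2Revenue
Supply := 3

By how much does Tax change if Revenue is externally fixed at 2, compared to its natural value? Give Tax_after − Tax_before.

2

The intervention breaks the incoming arrows to Revenue: Revenue := Supply*Price no longer applies, and Revenue = 2.
Tax = 2Supply + 2Price - 2Revenue  [with Supply=3, Price=1, Revenue=2]  = 4
Without intervention: Revenue = Supply*Price  [with Supply=3, Price=1]  = 3; Tax = 2Supply + 2Price - 2Revenue  [with Supply=3, Price=1, Revenue=3]  = 2.
Change = 4 − 2 = 2.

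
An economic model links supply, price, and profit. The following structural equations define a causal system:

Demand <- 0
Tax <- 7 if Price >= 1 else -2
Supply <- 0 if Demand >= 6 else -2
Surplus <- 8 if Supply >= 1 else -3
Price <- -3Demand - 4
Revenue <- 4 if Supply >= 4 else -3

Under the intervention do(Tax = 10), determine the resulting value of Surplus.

-3

The intervention breaks the incoming arrows to Tax: Tax <- 7 if Price >= 1 else -2 no longer applies, and Tax = 10.
Since Surplus is not a descendant of the intervened variable, it is unaffected.
Supply = 0 if Demand >= 6 else -2  [with Demand=0]  = -2
Surplus = 8 if Supply >= 1 else -3  [with Supply=-2]  = -3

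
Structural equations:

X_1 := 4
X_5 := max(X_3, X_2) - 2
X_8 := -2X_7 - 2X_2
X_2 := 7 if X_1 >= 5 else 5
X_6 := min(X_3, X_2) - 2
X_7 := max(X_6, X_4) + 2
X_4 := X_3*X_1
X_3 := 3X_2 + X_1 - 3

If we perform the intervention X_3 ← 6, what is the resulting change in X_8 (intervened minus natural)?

The intervention breaks the incoming arrows to X_3: X_3 := 3X_2 + X_1 - 3 no longer applies, and X_3 = 6.
X_2 = 7 if X_1 >= 5 else 5  [with X_1=4]  = 5
X_4 = X_3*X_1  [with X_3=6, X_1=4]  = 24
X_6 = min(X_3, X_2) - 2  [with X_3=6, X_2=5]  = 3
X_7 = max(X_6, X_4) + 2  [with X_6=3, X_4=24]  = 26
X_8 = -2X_7 - 2X_2  [with X_7=26, X_2=5]  = -62
Without intervention: X_2 = 7 if X_1 >= 5 else 5  [with X_1=4]  = 5; X_3 = 3X_2 + X_1 - 3  [with X_2=5, X_1=4]  = 16; X_4 = X_3*X_1  [with X_3=16, X_1=4]  = 64; X_6 = min(X_3, X_2) - 2  [with X_3=16, X_2=5]  = 3; X_7 = max(X_6, X_4) + 2  [with X_6=3, X_4=64]  = 66; X_8 = -2X_7 - 2X_2  [with X_7=66, X_2=5]  = -142.
Change = -62 − (-142) = 80.

80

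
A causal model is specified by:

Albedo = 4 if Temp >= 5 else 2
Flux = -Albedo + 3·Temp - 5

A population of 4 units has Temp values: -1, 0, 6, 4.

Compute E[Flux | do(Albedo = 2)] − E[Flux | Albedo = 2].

The intervention sets Albedo=2 in all 4 units regardless of Temp. Recomputing Flux per unit gives -10, -7, 11, 5; average -0.25.
Conditioning on Albedo=2 selects the 3 unit(s) with Temp ∈ {-1, 0, 4}. Their Flux values: -10, -7, 5. Mean = -4.
Difference = -0.25 − (-4) = 3.75.

3.75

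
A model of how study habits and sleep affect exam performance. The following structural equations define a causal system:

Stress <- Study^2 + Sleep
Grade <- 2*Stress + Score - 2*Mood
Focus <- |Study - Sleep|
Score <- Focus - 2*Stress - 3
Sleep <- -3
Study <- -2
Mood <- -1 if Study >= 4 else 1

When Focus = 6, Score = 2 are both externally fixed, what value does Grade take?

Under do(Focus = 6, Score = 2), each intervened variable's structural equation is replaced by its fixed value.
Stress = Study^2 + Sleep  [with Study=-2, Sleep=-3]  = 1
Mood = -1 if Study >= 4 else 1  [with Study=-2]  = 1
Grade = 2*Stress + Score - 2*Mood  [with Stress=1, Score=2, Mood=1]  = 2

2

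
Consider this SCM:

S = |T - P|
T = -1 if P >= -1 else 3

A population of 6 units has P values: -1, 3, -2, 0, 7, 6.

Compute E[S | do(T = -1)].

3.5

Every unit gets T=-1 under the intervention. S values become 0, 4, 1, 1, 8, 7; E[S|do(T=-1)] = 3.5.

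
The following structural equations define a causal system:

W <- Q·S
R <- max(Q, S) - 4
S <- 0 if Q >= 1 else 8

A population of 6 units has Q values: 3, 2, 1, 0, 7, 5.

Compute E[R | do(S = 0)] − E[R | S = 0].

Under do(S=0), S's equation is replaced by S=0 for every unit. Per-unit R: -1, -2, -3, -4, 3, 1. Mean = -1.
Conditioning on S=0 selects the 5 unit(s) with Q ∈ {3, 2, 1, 7, 5}. Their R values: -1, -2, -3, 3, 1. Mean = -0.4.
Difference = -1 − (-0.4) = -0.6.

-0.6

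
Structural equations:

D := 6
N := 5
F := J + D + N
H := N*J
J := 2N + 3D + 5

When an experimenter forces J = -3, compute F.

The intervention breaks the incoming arrows to J: J := 2N + 3D + 5 no longer applies, and J = -3.
F = J + D + N  [with J=-3, D=6, N=5]  = 8

8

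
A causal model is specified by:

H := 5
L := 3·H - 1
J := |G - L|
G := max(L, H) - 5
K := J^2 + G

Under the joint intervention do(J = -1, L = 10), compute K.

The joint intervention fixes J = -1, L = 10, removing each variable's own equation.
G = max(L, H) - 5  [with L=10, H=5]  = 5
K = J^2 + G  [with J=-1, G=5]  = 6

6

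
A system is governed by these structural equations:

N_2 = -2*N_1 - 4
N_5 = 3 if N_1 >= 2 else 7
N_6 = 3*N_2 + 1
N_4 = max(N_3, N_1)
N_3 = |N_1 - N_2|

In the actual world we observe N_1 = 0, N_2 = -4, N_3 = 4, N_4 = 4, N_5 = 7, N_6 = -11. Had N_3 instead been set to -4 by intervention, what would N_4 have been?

The intervention breaks the incoming arrows to N_3: N_3 = |N_1 - N_2| no longer applies, and N_3 = -4.
N_4 = max(N_3, N_1)  [with N_3=-4, N_1=0]  = 0

0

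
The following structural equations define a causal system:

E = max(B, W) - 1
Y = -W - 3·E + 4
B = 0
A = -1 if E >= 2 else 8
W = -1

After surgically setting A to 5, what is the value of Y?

The intervention breaks the incoming arrows to A: A = -1 if E >= 2 else 8 no longer applies, and A = 5.
Since Y is not a descendant of the intervened variable, it is unaffected.
E = max(B, W) - 1  [with B=0, W=-1]  = -1
Y = -W - 3·E + 4  [with W=-1, E=-1]  = 8

8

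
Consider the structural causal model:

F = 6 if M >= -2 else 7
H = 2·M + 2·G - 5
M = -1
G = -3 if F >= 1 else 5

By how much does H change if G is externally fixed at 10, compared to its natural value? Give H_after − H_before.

26

The intervention breaks the incoming arrows to G: G = -3 if F >= 1 else 5 no longer applies, and G = 10.
H = 2·M + 2·G - 5  [with M=-1, G=10]  = 13
Without intervention: F = 6 if M >= -2 else 7  [with M=-1]  = 6; G = -3 if F >= 1 else 5  [with F=6]  = -3; H = 2·M + 2·G - 5  [with M=-1, G=-3]  = -13.
Change = 13 − (-13) = 26.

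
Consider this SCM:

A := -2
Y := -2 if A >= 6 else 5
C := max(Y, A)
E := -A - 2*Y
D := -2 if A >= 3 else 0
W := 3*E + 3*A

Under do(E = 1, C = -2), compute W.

-3

The joint intervention fixes E = 1, C = -2, removing each variable's own equation.
W = 3*E + 3*A  [with E=1, A=-2]  = -3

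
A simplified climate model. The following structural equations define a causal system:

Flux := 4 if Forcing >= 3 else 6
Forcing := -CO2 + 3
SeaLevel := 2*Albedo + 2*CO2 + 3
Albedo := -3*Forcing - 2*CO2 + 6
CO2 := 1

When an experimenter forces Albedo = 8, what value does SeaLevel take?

The intervention breaks the incoming arrows to Albedo: Albedo := -3*Forcing - 2*CO2 + 6 no longer applies, and Albedo = 8.
SeaLevel = 2*Albedo + 2*CO2 + 3  [with Albedo=8, CO2=1]  = 21

21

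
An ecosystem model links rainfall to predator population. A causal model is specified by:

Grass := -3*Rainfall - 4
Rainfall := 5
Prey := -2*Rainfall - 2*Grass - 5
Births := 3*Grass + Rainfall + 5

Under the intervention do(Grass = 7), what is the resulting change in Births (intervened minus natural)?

Under do(Grass=7), the mechanism Grass := -3*Rainfall - 4 is discarded; Grass is fixed at 7.
Births = 3*Grass + Rainfall + 5  [with Grass=7, Rainfall=5]  = 31
Without intervention: Grass = -3*Rainfall - 4  [with Rainfall=5]  = -19; Births = 3*Grass + Rainfall + 5  [with Grass=-19, Rainfall=5]  = -47.
Change = 31 − (-47) = 78.

78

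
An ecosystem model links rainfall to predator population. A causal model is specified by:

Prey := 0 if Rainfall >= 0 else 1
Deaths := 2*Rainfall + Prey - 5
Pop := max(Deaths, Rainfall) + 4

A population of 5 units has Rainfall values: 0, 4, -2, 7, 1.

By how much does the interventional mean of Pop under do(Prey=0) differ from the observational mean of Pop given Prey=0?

Every unit gets Prey=0 under the intervention. Pop values become 4, 8, 2, 13, 5; E[Pop|do(Prey=0)] = 6.4.
Conditioning on Prey=0 selects the 4 unit(s) with Rainfall ∈ {0, 4, 7, 1}. Their Pop values: 4, 8, 13, 5. Mean = 7.5.
Difference = 6.4 − 7.5 = -1.1.

-1.1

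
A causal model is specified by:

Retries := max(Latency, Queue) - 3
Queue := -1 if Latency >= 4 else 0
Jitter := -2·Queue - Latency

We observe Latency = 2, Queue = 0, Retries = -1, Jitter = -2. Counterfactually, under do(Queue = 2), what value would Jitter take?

Under do(Queue=2), the mechanism Queue := -1 if Latency >= 4 else 0 is discarded; Queue is fixed at 2.
Jitter = -2·Queue - Latency  [with Queue=2, Latency=2]  = -6

-6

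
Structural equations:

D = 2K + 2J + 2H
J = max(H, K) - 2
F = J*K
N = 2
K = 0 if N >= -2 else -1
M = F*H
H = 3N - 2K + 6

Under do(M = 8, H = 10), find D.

36

Setting M = 8, H = 10 by intervention discards those variables' equations.
K = 0 if N >= -2 else -1  [with N=2]  = 0
J = max(H, K) - 2  [with H=10, K=0]  = 8
D = 2K + 2J + 2H  [with K=0, J=8, H=10]  = 36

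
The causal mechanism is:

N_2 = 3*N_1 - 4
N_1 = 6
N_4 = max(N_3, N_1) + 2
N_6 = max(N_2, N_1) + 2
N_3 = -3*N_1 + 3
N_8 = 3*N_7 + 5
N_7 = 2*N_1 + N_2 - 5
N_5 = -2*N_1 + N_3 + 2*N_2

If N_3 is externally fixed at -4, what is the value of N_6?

16

The intervention breaks the incoming arrows to N_3: N_3 = -3*N_1 + 3 no longer applies, and N_3 = -4.
No directed path runs from N_3 to N_6, so N_6 keeps its natural value.
N_2 = 3*N_1 - 4  [with N_1=6]  = 14
N_6 = max(N_2, N_1) + 2  [with N_2=14, N_1=6]  = 16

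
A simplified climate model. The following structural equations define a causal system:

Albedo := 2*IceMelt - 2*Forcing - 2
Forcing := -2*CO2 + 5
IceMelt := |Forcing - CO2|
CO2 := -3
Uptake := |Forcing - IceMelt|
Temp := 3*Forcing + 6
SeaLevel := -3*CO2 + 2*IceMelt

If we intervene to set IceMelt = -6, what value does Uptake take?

The intervention breaks the incoming arrows to IceMelt: IceMelt := |Forcing - CO2| no longer applies, and IceMelt = -6.
Forcing = -2*CO2 + 5  [with CO2=-3]  = 11
Uptake = |Forcing - IceMelt|  [with Forcing=11, IceMelt=-6]  = 17

17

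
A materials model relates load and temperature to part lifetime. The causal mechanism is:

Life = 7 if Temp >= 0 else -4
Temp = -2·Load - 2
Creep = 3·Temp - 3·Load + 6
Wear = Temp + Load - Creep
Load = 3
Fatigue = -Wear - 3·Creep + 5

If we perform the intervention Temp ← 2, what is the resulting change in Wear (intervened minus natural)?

Under do(Temp=2), the mechanism Temp = -2·Load - 2 is discarded; Temp is fixed at 2.
Creep = 3·Temp - 3·Load + 6  [with Temp=2, Load=3]  = 3
Wear = Temp + Load - Creep  [with Temp=2, Load=3, Creep=3]  = 2
Without intervention: Temp = -2·Load - 2  [with Load=3]  = -8; Creep = 3·Temp - 3·Load + 6  [with Temp=-8, Load=3]  = -27; Wear = Temp + Load - Creep  [with Temp=-8, Load=3, Creep=-27]  = 22.
Change = 2 − 22 = -20.

-20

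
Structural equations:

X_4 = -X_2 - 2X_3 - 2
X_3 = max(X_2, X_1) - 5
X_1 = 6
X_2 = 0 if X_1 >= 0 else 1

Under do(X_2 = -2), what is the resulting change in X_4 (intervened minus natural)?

Under do(X_2=-2), the mechanism X_2 = 0 if X_1 >= 0 else 1 is discarded; X_2 is fixed at -2.
X_3 = max(X_2, X_1) - 5  [with X_2=-2, X_1=6]  = 1
X_4 = -X_2 - 2X_3 - 2  [with X_2=-2, X_3=1]  = -2
Without intervention: X_2 = 0 if X_1 >= 0 else 1  [with X_1=6]  = 0; X_3 = max(X_2, X_1) - 5  [with X_2=0, X_1=6]  = 1; X_4 = -X_2 - 2X_3 - 2  [with X_2=0, X_3=1]  = -4.
Change = -2 − (-4) = 2.

2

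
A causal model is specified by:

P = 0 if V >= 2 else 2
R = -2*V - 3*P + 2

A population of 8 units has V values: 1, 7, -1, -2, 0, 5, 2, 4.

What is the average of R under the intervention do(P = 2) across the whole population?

Every unit gets P=2 under the intervention. R values become -6, -18, -2, 0, -4, -14, -8, -12; E[R|do(P=2)] = -8.

-8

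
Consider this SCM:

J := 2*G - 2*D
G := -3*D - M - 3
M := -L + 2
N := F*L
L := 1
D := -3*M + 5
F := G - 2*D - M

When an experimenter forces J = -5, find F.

The intervention breaks the incoming arrows to J: J := 2*G - 2*D no longer applies, and J = -5.
Since F is not a descendant of the intervened variable, it is unaffected.
M = -L + 2  [with L=1]  = 1
D = -3*M + 5  [with M=1]  = 2
G = -3*D - M - 3  [with D=2, M=1]  = -10
F = G - 2*D - M  [with G=-10, D=2, M=1]  = -15

-15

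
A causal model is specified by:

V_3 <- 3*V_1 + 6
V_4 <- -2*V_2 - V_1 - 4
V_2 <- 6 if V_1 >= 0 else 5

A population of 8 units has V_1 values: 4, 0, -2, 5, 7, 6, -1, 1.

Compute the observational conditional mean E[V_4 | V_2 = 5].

-12.5

Conditioning on V_2=5 selects the 2 unit(s) with V_1 ∈ {-2, -1}. Their V_4 values: -12, -13. Mean = -12.5.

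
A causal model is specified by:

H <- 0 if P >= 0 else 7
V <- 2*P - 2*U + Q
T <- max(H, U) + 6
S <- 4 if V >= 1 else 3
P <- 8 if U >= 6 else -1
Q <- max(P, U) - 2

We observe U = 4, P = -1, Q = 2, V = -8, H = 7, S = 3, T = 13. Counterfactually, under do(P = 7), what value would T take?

10

Under do(P=7), the mechanism P <- 8 if U >= 6 else -1 is discarded; P is fixed at 7.
H = 0 if P >= 0 else 7  [with P=7]  = 0
T = max(H, U) + 6  [with H=0, U=4]  = 10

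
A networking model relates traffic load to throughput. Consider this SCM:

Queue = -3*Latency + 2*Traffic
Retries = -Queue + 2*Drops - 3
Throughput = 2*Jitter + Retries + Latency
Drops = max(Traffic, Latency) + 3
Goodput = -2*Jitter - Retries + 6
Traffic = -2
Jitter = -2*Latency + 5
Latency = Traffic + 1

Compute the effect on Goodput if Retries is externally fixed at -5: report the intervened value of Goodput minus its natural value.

do(Retries=-5) replaces the equation Retries = -Queue + 2*Drops - 3 with the constant Retries = -5.
Latency = Traffic + 1  [with Traffic=-2]  = -1
Jitter = -2*Latency + 5  [with Latency=-1]  = 7
Goodput = -2*Jitter - Retries + 6  [with Jitter=7, Retries=-5]  = -3
Without intervention: Latency = Traffic + 1  [with Traffic=-2]  = -1; Queue = -3*Latency + 2*Traffic  [with Latency=-1, Traffic=-2]  = -1; Drops = max(Traffic, Latency) + 3  [with Traffic=-2, Latency=-1]  = 2; Retries = -Queue + 2*Drops - 3  [with Queue=-1, Drops=2]  = 2; Jitter = -2*Latency + 5  [with Latency=-1]  = 7; Goodput = -2*Jitter - Retries + 6  [with Jitter=7, Retries=2]  = -10.
Change = -3 − (-10) = 7.

7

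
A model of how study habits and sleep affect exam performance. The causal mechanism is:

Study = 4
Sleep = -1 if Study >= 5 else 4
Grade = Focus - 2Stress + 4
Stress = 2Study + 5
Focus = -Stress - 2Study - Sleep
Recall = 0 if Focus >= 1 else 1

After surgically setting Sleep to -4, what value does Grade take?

-39

Under do(Sleep=-4), the mechanism Sleep = -1 if Study >= 5 else 4 is discarded; Sleep is fixed at -4.
Stress = 2Study + 5  [with Study=4]  = 13
Focus = -Stress - 2Study - Sleep  [with Stress=13, Study=4, Sleep=-4]  = -17
Grade = Focus - 2Stress + 4  [with Focus=-17, Stress=13]  = -39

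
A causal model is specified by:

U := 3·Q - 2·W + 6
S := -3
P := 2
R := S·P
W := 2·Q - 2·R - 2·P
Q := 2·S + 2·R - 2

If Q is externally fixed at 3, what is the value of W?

Intervening sets Q = 3 and removes its equation (Q := 2·S + 2·R - 2).
R = S·P  [with S=-3, P=2]  = -6
W = 2·Q - 2·R - 2·P  [with Q=3, R=-6, P=2]  = 14

14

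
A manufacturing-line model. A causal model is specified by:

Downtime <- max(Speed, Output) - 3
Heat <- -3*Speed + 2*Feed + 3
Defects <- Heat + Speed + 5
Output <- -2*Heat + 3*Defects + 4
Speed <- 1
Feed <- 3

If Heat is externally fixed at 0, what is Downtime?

The intervention breaks the incoming arrows to Heat: Heat <- -3*Speed + 2*Feed + 3 no longer applies, and Heat = 0.
Defects = Heat + Speed + 5  [with Heat=0, Speed=1]  = 6
Output = -2*Heat + 3*Defects + 4  [with Heat=0, Defects=6]  = 22
Downtime = max(Speed, Output) - 3  [with Speed=1, Output=22]  = 19

19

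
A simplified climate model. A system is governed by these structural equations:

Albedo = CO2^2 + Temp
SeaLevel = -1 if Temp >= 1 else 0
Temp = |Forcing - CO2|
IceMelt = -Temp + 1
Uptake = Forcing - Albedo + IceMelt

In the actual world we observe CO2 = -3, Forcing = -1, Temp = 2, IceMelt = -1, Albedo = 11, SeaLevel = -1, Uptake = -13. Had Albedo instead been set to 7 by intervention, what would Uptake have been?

-9

Under do(Albedo=7), the mechanism Albedo = CO2^2 + Temp is discarded; Albedo is fixed at 7.
Temp = |Forcing - CO2|  [with Forcing=-1, CO2=-3]  = 2
IceMelt = -Temp + 1  [with Temp=2]  = -1
Uptake = Forcing - Albedo + IceMelt  [with Forcing=-1, Albedo=7, IceMelt=-1]  = -9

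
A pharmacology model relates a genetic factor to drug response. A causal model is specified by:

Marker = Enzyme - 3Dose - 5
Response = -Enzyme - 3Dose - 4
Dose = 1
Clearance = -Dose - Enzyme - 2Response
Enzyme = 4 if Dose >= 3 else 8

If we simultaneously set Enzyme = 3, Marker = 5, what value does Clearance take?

Under do(Enzyme = 3, Marker = 5), each intervened variable's structural equation is replaced by its fixed value.
Response = -Enzyme - 3Dose - 4  [with Enzyme=3, Dose=1]  = -10
Clearance = -Dose - Enzyme - 2Response  [with Dose=1, Enzyme=3, Response=-10]  = 16

16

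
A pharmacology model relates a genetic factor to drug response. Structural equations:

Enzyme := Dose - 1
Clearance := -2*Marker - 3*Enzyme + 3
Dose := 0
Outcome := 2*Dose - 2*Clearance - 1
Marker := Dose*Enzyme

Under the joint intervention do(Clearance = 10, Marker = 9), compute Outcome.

The joint intervention fixes Clearance = 10, Marker = 9, removing each variable's own equation.
Outcome = 2*Dose - 2*Clearance - 1  [with Dose=0, Clearance=10]  = -21

-21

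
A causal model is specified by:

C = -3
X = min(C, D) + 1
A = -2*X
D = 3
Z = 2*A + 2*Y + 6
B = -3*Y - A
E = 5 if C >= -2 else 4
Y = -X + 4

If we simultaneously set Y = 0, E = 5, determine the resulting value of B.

-4

Setting Y = 0, E = 5 by intervention discards those variables' equations.
X = min(C, D) + 1  [with C=-3, D=3]  = -2
A = -2*X  [with X=-2]  = 4
B = -3*Y - A  [with Y=0, A=4]  = -4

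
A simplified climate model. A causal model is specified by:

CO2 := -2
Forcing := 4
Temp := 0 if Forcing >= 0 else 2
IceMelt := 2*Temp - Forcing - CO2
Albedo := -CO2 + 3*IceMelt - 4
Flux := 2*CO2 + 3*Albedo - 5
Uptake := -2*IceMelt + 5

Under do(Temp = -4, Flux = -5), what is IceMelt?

Setting Temp = -4, Flux = -5 by intervention discards those variables' equations.
IceMelt = 2*Temp - Forcing - CO2  [with Temp=-4, Forcing=4, CO2=-2]  = -10

-10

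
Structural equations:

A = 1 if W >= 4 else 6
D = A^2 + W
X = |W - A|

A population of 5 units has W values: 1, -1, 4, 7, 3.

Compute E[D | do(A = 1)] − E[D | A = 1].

do(A=1) breaks A's dependence on W. With A=1 fixed, D across the units is 2, 0, 5, 8, 4, mean 3.8.
Conditioning on A=1 selects the 2 unit(s) with W ∈ {4, 7}. Their D values: 5, 8. Mean = 6.5.
Difference = 3.8 − 6.5 = -2.7.

-2.7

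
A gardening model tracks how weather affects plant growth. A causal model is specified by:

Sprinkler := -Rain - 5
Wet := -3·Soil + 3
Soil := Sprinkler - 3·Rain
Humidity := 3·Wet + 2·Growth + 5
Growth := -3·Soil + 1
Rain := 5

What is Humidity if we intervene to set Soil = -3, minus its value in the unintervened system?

The intervention breaks the incoming arrows to Soil: Soil := Sprinkler - 3·Rain no longer applies, and Soil = -3.
Wet = -3·Soil + 3  [with Soil=-3]  = 12
Growth = -3·Soil + 1  [with Soil=-3]  = 10
Humidity = 3·Wet + 2·Growth + 5  [with Wet=12, Growth=10]  = 61
Without intervention: Sprinkler = -Rain - 5  [with Rain=5]  = -10; Soil = Sprinkler - 3·Rain  [with Sprinkler=-10, Rain=5]  = -25; Wet = -3·Soil + 3  [with Soil=-25]  = 78; Growth = -3·Soil + 1  [with Soil=-25]  = 76; Humidity = 3·Wet + 2·Growth + 5  [with Wet=78, Growth=76]  = 391.
Change = 61 − 391 = -330.

-330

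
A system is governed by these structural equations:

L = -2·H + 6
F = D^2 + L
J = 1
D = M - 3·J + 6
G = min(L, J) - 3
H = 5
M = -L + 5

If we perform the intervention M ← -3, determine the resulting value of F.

-4

The intervention breaks the incoming arrows to M: M = -L + 5 no longer applies, and M = -3.
L = -2·H + 6  [with H=5]  = -4
D = M - 3·J + 6  [with M=-3, J=1]  = 0
F = D^2 + L  [with D=0, L=-4]  = -4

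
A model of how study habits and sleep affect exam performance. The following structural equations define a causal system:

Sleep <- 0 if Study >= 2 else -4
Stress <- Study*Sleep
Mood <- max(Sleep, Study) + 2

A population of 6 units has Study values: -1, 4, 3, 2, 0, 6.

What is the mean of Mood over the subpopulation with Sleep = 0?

5.75

Conditioning on Sleep=0 selects the 4 unit(s) with Study ∈ {4, 3, 2, 6}. Their Mood values: 6, 5, 4, 8. Mean = 5.75.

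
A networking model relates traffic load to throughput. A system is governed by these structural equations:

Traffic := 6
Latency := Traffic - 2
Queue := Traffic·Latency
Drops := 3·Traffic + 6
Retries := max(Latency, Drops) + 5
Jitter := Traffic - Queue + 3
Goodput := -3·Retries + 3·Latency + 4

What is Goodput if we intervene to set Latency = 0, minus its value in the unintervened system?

-12

Under do(Latency=0), the mechanism Latency := Traffic - 2 is discarded; Latency is fixed at 0.
Drops = 3·Traffic + 6  [with Traffic=6]  = 24
Retries = max(Latency, Drops) + 5  [with Latency=0, Drops=24]  = 29
Goodput = -3·Retries + 3·Latency + 4  [with Retries=29, Latency=0]  = -83
Without intervention: Latency = Traffic - 2  [with Traffic=6]  = 4; Drops = 3·Traffic + 6  [with Traffic=6]  = 24; Retries = max(Latency, Drops) + 5  [with Latency=4, Drops=24]  = 29; Goodput = -3·Retries + 3·Latency + 4  [with Retries=29, Latency=4]  = -71.
Change = -83 − (-71) = -12.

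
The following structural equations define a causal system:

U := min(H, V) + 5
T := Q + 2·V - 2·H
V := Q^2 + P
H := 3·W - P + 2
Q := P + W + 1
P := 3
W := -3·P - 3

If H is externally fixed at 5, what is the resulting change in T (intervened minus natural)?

The intervention breaks the incoming arrows to H: H := 3·W - P + 2 no longer applies, and H = 5.
W = -3·P - 3  [with P=3]  = -12
Q = P + W + 1  [with P=3, W=-12]  = -8
V = Q^2 + P  [with Q=-8, P=3]  = 67
T = Q + 2·V - 2·H  [with Q=-8, V=67, H=5]  = 116
Without intervention: W = -3·P - 3  [with P=3]  = -12; Q = P + W + 1  [with P=3, W=-12]  = -8; H = 3·W - P + 2  [with W=-12, P=3]  = -37; V = Q^2 + P  [with Q=-8, P=3]  = 67; T = Q + 2·V - 2·H  [with Q=-8, V=67, H=-37]  = 200.
Change = 116 − 200 = -84.

-84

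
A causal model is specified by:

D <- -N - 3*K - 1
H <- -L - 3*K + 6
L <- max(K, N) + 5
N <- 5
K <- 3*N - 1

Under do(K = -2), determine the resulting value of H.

2

Under do(K=-2), the mechanism K <- 3*N - 1 is discarded; K is fixed at -2.
L = max(K, N) + 5  [with K=-2, N=5]  = 10
H = -L - 3*K + 6  [with L=10, K=-2]  = 2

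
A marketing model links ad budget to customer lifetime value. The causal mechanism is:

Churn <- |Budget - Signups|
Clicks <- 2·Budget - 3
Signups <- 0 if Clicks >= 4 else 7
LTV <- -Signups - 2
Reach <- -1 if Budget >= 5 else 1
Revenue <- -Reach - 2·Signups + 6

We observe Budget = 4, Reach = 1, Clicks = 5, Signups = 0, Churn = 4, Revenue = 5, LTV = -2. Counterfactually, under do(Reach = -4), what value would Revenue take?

Under do(Reach=-4), the mechanism Reach <- -1 if Budget >= 5 else 1 is discarded; Reach is fixed at -4.
Clicks = 2·Budget - 3  [with Budget=4]  = 5
Signups = 0 if Clicks >= 4 else 7  [with Clicks=5]  = 0
Revenue = -Reach - 2·Signups + 6  [with Reach=-4, Signups=0]  = 10

10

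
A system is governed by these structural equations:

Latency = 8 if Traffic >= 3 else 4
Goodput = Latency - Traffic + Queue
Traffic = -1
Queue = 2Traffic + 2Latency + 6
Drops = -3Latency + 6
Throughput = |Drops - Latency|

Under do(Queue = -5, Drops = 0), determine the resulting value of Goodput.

Setting Queue = -5, Drops = 0 by intervention discards those variables' equations.
Latency = 8 if Traffic >= 3 else 4  [with Traffic=-1]  = 4
Goodput = Latency - Traffic + Queue  [with Latency=4, Traffic=-1, Queue=-5]  = 0

0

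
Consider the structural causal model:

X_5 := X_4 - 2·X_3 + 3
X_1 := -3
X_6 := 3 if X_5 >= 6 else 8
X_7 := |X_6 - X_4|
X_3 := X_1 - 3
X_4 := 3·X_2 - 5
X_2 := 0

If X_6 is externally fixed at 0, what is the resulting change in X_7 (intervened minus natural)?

-3

Intervening sets X_6 = 0 and removes its equation (X_6 := 3 if X_5 >= 6 else 8).
X_4 = 3·X_2 - 5  [with X_2=0]  = -5
X_7 = |X_6 - X_4|  [with X_6=0, X_4=-5]  = 5
Without intervention: X_3 = X_1 - 3  [with X_1=-3]  = -6; X_4 = 3·X_2 - 5  [with X_2=0]  = -5; X_5 = X_4 - 2·X_3 + 3  [with X_4=-5, X_3=-6]  = 10; X_6 = 3 if X_5 >= 6 else 8  [with X_5=10]  = 3; X_7 = |X_6 - X_4|  [with X_6=3, X_4=-5]  = 8.
Change = 5 − 8 = -3.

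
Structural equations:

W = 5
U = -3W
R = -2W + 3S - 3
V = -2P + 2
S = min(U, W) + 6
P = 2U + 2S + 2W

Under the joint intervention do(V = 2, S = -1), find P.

-22

Under do(V = 2, S = -1), each intervened variable's structural equation is replaced by its fixed value.
U = -3W  [with W=5]  = -15
P = 2U + 2S + 2W  [with U=-15, S=-1, W=5]  = -22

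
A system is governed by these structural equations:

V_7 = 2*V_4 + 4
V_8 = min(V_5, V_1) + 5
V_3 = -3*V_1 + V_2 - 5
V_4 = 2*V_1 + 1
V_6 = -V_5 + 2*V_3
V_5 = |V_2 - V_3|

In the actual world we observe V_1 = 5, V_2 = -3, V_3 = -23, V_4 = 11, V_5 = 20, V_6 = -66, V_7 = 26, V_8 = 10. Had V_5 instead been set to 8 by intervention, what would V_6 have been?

-54

The intervention breaks the incoming arrows to V_5: V_5 = |V_2 - V_3| no longer applies, and V_5 = 8.
V_3 = -3*V_1 + V_2 - 5  [with V_1=5, V_2=-3]  = -23
V_6 = -V_5 + 2*V_3  [with V_5=8, V_3=-23]  = -54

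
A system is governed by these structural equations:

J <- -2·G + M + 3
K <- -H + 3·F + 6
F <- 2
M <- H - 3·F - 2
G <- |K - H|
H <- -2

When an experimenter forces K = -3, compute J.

-9

The intervention breaks the incoming arrows to K: K <- -H + 3·F + 6 no longer applies, and K = -3.
M = H - 3·F - 2  [with H=-2, F=2]  = -10
G = |K - H|  [with K=-3, H=-2]  = 1
J = -2·G + M + 3  [with G=1, M=-10]  = -9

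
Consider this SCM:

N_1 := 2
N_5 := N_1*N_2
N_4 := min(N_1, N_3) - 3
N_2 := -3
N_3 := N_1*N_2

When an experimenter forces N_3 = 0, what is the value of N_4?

-3

The intervention breaks the incoming arrows to N_3: N_3 := N_1*N_2 no longer applies, and N_3 = 0.
N_4 = min(N_1, N_3) - 3  [with N_1=2, N_3=0]  = -3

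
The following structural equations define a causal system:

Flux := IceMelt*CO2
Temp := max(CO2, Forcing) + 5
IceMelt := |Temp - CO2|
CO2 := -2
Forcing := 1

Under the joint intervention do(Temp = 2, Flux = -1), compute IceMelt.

4

The joint intervention fixes Temp = 2, Flux = -1, removing each variable's own equation.
IceMelt = |Temp - CO2|  [with Temp=2, CO2=-2]  = 4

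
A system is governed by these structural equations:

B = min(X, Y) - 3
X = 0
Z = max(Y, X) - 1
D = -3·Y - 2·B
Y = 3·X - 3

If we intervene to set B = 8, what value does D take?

-7

do(B=8) replaces the equation B = min(X, Y) - 3 with the constant B = 8.
Y = 3·X - 3  [with X=0]  = -3
D = -3·Y - 2·B  [with Y=-3, B=8]  = -7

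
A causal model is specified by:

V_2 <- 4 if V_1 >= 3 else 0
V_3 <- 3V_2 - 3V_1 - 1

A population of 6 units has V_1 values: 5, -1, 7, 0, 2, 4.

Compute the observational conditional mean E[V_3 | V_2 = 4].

-5

Conditioning on V_2=4 selects the 3 unit(s) with V_1 ∈ {5, 7, 4}. Their V_3 values: -4, -10, -1. Mean = -5.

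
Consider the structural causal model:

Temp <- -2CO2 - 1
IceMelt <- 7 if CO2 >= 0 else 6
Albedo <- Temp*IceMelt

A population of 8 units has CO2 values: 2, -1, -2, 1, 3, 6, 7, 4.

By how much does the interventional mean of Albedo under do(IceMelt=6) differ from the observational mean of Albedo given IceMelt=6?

do(IceMelt=6) breaks IceMelt's dependence on CO2. With IceMelt=6 fixed, Albedo across the units is -30, 6, 18, -18, -42, -78, -90, -54, mean -36.
E[Albedo|IceMelt=6] averages over only the 2 units with IceMelt=6 (CO2 = -1, -2): Albedo = 6, 18, mean 12.
Difference = -36 − 12 = -48.

-48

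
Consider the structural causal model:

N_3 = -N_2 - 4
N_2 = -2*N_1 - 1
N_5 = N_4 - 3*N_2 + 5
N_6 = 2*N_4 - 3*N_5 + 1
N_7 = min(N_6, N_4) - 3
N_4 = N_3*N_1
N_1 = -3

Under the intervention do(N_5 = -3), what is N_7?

Under do(N_5=-3), the mechanism N_5 = N_4 - 3*N_2 + 5 is discarded; N_5 is fixed at -3.
N_2 = -2*N_1 - 1  [with N_1=-3]  = 5
N_3 = -N_2 - 4  [with N_2=5]  = -9
N_4 = N_3*N_1  [with N_3=-9, N_1=-3]  = 27
N_6 = 2*N_4 - 3*N_5 + 1  [with N_4=27, N_5=-3]  = 64
N_7 = min(N_6, N_4) - 3  [with N_6=64, N_4=27]  = 24

24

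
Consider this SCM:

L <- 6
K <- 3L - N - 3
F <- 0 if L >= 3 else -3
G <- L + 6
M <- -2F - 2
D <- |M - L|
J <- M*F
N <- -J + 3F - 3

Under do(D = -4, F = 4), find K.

The joint intervention fixes D = -4, F = 4, removing each variable's own equation.
M = -2F - 2  [with F=4]  = -10
J = M*F  [with M=-10, F=4]  = -40
N = -J + 3F - 3  [with J=-40, F=4]  = 49
K = 3L - N - 3  [with L=6, N=49]  = -34

-34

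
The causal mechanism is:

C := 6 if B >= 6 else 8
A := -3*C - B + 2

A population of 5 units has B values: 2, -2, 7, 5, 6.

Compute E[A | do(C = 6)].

-19.6

The intervention sets C=6 in all 5 units regardless of B. Recomputing A per unit gives -18, -14, -23, -21, -22; average -19.6.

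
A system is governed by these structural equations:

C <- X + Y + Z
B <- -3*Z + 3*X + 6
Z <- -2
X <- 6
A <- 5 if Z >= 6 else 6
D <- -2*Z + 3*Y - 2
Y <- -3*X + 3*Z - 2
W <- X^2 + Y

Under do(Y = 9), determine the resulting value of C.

The intervention breaks the incoming arrows to Y: Y <- -3*X + 3*Z - 2 no longer applies, and Y = 9.
C = X + Y + Z  [with X=6, Y=9, Z=-2]  = 13

13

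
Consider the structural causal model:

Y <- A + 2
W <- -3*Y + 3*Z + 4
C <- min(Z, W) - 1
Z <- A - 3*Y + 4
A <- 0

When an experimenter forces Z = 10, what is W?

The intervention breaks the incoming arrows to Z: Z <- A - 3*Y + 4 no longer applies, and Z = 10.
Y = A + 2  [with A=0]  = 2
W = -3*Y + 3*Z + 4  [with Y=2, Z=10]  = 28

28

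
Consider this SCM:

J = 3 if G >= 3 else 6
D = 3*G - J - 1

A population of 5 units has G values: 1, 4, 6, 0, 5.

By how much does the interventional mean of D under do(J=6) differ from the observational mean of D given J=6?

8.1

Under do(J=6), J's equation is replaced by J=6 for every unit. Per-unit D: -4, 5, 11, -7, 8. Mean = 2.6.
E[D|J=6] averages over only the 2 units with J=6 (G = 1, 0): D = -4, -7, mean -5.5.
Difference = 2.6 − (-5.5) = 8.1.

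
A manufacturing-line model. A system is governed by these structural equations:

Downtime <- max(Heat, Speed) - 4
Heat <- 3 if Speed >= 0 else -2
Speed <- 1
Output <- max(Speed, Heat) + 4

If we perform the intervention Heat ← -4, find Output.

5

The intervention breaks the incoming arrows to Heat: Heat <- 3 if Speed >= 0 else -2 no longer applies, and Heat = -4.
Output = max(Speed, Heat) + 4  [with Speed=1, Heat=-4]  = 5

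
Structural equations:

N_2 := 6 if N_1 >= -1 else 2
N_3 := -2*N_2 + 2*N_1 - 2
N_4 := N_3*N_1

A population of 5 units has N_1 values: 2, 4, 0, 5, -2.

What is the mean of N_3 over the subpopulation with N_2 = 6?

E[N_3|N_2=6] averages over only the 4 units with N_2=6 (N_1 = 2, 4, 0, 5): N_3 = -10, -6, -14, -4, mean -8.5.

-8.5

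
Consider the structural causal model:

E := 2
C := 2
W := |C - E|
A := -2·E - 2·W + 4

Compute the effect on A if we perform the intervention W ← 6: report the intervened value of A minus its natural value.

The intervention breaks the incoming arrows to W: W := |C - E| no longer applies, and W = 6.
A = -2·E - 2·W + 4  [with E=2, W=6]  = -12
Without intervention: W = |C - E|  [with C=2, E=2]  = 0; A = -2·E - 2·W + 4  [with E=2, W=0]  = 0.
Change = -12 − 0 = -12.

-12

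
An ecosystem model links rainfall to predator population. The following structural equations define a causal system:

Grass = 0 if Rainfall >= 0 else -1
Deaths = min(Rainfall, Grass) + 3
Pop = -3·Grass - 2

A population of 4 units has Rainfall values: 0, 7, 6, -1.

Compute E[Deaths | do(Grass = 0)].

do(Grass=0) breaks Grass's dependence on Rainfall. With Grass=0 fixed, Deaths across the units is 3, 3, 3, 2, mean 2.75.

2.75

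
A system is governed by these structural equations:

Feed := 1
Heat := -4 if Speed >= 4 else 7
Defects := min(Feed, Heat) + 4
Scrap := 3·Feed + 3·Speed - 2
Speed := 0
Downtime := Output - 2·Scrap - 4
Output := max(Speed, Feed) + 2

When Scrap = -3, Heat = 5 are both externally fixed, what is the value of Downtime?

The joint intervention fixes Scrap = -3, Heat = 5, removing each variable's own equation.
Output = max(Speed, Feed) + 2  [with Speed=0, Feed=1]  = 3
Downtime = Output - 2·Scrap - 4  [with Output=3, Scrap=-3]  = 5

5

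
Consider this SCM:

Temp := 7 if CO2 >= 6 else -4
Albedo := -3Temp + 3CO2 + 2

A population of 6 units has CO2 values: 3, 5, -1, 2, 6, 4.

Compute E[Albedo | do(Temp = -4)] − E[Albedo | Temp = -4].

1.7

do(Temp=-4) breaks Temp's dependence on CO2. With Temp=-4 fixed, Albedo across the units is 23, 29, 11, 20, 32, 26, mean 23.5.
E[Albedo|Temp=-4] averages over only the 5 units with Temp=-4 (CO2 = 3, 5, -1, 2, 4): Albedo = 23, 29, 11, 20, 26, mean 21.8.
Difference = 23.5 − 21.8 = 1.7.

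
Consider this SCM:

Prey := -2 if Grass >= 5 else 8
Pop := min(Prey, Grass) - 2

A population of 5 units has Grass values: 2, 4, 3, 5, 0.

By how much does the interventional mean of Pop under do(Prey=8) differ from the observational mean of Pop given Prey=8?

0.55

Every unit gets Prey=8 under the intervention. Pop values become 0, 2, 1, 3, -2; E[Pop|do(Prey=8)] = 0.8.
Conditioning on Prey=8 selects the 4 unit(s) with Grass ∈ {2, 4, 3, 0}. Their Pop values: 0, 2, 1, -2. Mean = 0.25.
Difference = 0.8 − 0.25 = 0.55.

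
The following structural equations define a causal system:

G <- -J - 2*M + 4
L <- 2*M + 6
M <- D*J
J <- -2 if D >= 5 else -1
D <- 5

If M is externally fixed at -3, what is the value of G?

The intervention breaks the incoming arrows to M: M <- D*J no longer applies, and M = -3.
J = -2 if D >= 5 else -1  [with D=5]  = -2
G = -J - 2*M + 4  [with J=-2, M=-3]  = 12

12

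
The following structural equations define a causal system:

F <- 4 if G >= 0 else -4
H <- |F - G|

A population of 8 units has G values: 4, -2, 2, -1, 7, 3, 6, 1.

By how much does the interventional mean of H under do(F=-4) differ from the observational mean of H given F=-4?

The intervention sets F=-4 in all 8 units regardless of G. Recomputing H per unit gives 8, 2, 6, 3, 11, 7, 10, 5; average 6.5.
Observing F=-4 restricts to units where F's equation naturally yields -4: G ∈ {-2, -1}. In that subpopulation H = 2, 3, mean 2.5.
Difference = 6.5 − 2.5 = 4.

4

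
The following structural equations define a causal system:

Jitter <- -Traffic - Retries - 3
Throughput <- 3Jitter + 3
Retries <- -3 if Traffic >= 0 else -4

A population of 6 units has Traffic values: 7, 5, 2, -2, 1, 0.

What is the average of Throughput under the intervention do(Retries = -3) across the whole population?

-3.5

Under do(Retries=-3), Retries's equation is replaced by Retries=-3 for every unit. Per-unit Throughput: -18, -12, -3, 9, 0, 3. Mean = -3.5.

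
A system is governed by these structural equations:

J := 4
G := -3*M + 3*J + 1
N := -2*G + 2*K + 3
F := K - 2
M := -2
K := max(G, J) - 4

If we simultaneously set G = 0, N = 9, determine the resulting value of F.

The joint intervention fixes G = 0, N = 9, removing each variable's own equation.
K = max(G, J) - 4  [with G=0, J=4]  = 0
F = K - 2  [with K=0]  = -2

-2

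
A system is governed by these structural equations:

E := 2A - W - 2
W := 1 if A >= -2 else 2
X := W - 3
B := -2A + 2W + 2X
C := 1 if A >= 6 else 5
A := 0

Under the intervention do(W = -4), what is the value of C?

5

The intervention breaks the incoming arrows to W: W := 1 if A >= -2 else 2 no longer applies, and W = -4.
Since C is not a descendant of the intervened variable, it is unaffected.
C = 1 if A >= 6 else 5  [with A=0]  = 5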